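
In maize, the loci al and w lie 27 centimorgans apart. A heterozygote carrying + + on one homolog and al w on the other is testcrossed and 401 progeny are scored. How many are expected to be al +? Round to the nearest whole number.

54

A map distance of 27 centimorgans corresponds to a recombination frequency of 0.270.
The F1 is + + / al w, so al + is a recombinant gamete class with expected frequency r/2 = 0.270/2 = 0.1350.
Expected number = 0.1350 × 401 = 54.14 ≈ 54.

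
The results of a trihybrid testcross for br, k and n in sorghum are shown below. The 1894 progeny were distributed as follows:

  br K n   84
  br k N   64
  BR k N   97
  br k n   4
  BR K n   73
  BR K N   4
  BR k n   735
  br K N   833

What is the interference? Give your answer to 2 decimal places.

The two most frequent reciprocal classes, br K N and BR k n, are the parental types, so the F1 was br K N / BR k n.
The two rarest classes, BR K N and br k n, are the double crossovers. Comparing them with the parentals, only the br allele has switched, so br is the middle locus and the order is k – br – n.
k–br: (137 + 8)/1894 = 0.0766; br–n: (181 + 8)/1894 = 0.0998.
Expected DCO frequency = 0.0766 × 0.0998 ≈ 0.00764; observed = 8/1894 ≈ 0.00422.
Coefficient of coincidence = 0.00422/0.00764 ≈ 0.55; interference = 1 − 0.55 = 0.45.

0.45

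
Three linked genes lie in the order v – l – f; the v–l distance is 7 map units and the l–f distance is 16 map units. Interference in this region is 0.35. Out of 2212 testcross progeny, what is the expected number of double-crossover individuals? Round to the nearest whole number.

Map distances give recombination frequencies of 0.070 and 0.160 for the two intervals.
With interference 0.35 (so coincidence = 0.65), expected double-crossover frequency = 0.070 × 0.160 × 0.65 = 0.00728.
Expected number = 0.00728 × 2212 = 16.10 ≈ 16.

16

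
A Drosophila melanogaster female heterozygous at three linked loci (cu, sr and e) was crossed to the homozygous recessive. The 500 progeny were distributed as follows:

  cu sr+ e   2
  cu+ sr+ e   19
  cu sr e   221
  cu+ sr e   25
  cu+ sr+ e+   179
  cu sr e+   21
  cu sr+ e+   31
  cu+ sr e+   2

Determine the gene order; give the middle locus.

sr

The two most frequent reciprocal classes, cu sr e and cu+ sr+ e+, are the parental types, so the F1 was cu sr e / cu+ sr+ e+.
The two rarest classes, cu sr+ e and cu+ sr e+, are the double crossovers. Comparing them with the parentals, only the sr allele has switched, so sr is the middle locus and the order is e – sr – cu.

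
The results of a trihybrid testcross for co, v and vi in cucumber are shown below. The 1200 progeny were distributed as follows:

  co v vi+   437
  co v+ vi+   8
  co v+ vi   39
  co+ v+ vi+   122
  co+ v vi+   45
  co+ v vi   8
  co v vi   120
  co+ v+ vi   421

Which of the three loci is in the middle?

v

The two most frequent reciprocal classes, co+ v+ vi and co v vi+, are the parental types, so the F1 was co+ v+ vi / co v vi+.
The two rarest classes, co+ v vi and co v+ vi+, are the double crossovers. Comparing them with the parentals, only the v allele has switched, so v is the middle locus and the order is co – v – vi.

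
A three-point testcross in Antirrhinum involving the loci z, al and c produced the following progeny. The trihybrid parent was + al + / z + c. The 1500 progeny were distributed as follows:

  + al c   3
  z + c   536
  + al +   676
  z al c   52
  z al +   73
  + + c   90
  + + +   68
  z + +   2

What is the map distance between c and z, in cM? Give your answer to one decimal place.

The two rarest classes, + al c and z + +, are the double crossovers. Comparing them with the parentals, only the c allele has switched, so c is the middle locus and the order is al – c – z.
Crossovers in the c–z interval produce the single-crossover classes z al + and + + c (73 + 90 = 163) plus the double crossovers (5).
RF(c–z) = (163 + 5) / 1500 = 168/1500 = 0.1120 → 11.2 cM.

11.2 cM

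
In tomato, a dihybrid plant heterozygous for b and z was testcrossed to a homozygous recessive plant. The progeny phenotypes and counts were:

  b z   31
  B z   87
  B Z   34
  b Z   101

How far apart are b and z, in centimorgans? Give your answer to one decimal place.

The two most frequent classes, B z (87) and b Z (101), are the parental types, so the F1 was B z / b Z.
The recombinant classes are B Z and b z: 34 + 31 = 65.
Recombination frequency = 65/253 = 0.2569 ≈ 25.7%, i.e. 25.7 centimorgans.

25.7 centimorgans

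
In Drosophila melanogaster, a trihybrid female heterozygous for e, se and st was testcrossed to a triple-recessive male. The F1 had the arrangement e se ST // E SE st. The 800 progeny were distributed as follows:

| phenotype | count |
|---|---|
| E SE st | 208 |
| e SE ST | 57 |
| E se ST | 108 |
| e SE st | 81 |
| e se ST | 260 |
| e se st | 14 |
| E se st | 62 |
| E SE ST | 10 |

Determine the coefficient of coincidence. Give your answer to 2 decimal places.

The two rarest classes, e se st and E SE ST, are the double crossovers. Comparing them with the parentals, only the st allele has switched, so st is the middle locus and the order is e – st – se.
e–st: (189 + 24)/800 = 0.2662; st–se: (119 + 24)/800 = 0.1787.
Expected DCO frequency = 0.2662 × 0.1787 ≈ 0.04757; observed = 24/800 ≈ 0.03000.
Coefficient of coincidence = 0.03000/0.04757 ≈ 0.63.

0.63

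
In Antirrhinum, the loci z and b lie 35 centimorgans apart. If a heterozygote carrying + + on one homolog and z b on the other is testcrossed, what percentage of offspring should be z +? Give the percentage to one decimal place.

A map distance of 35 centimorgans corresponds to a recombination frequency of 0.350.
The F1 is + + / z b, so z + is a recombinant gamete class with expected frequency r/2 = 0.350/2 = 0.1750.
That is 0.1750 = 17.5% of the progeny.

17.5%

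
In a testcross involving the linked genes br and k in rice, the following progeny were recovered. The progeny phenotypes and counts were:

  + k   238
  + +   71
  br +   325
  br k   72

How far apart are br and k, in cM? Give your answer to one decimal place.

The two most frequent classes, + k (238) and br + (325), are the parental types, so the F1 was + k / br +.
The recombinant classes are + + and br k: 71 + 72 = 143.
Recombination frequency = 143/706 = 0.2025 ≈ 20.3%, i.e. 20.3 cM.

20.3 cM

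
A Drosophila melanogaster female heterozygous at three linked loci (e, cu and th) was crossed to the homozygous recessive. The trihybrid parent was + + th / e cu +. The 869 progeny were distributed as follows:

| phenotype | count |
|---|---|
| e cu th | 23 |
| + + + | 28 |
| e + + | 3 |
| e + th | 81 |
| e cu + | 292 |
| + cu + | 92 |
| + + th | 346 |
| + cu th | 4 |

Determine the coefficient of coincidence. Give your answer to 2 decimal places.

The two rarest classes, + cu th and e + +, are the double crossovers. Comparing them with the parentals, only the cu allele has switched, so cu is the middle locus and the order is th – cu – e.
th–cu: (51 + 7)/869 = 0.0667; cu–e: (173 + 7)/869 = 0.2071.
Expected DCO frequency = 0.0667 × 0.2071 ≈ 0.01381; observed = 7/869 ≈ 0.00806.
Coefficient of coincidence = 0.00806/0.01381 ≈ 0.58.

0.58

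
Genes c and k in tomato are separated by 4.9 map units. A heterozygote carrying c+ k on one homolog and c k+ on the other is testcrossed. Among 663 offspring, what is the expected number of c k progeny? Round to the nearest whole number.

A map distance of 4.9 map units corresponds to a recombination frequency of 0.049.
The F1 is c+ k / c k+, so c k is a recombinant gamete class with expected frequency r/2 = 0.049/2 = 0.0245.
Expected number = 0.0245 × 663 = 16.24 ≈ 16.

16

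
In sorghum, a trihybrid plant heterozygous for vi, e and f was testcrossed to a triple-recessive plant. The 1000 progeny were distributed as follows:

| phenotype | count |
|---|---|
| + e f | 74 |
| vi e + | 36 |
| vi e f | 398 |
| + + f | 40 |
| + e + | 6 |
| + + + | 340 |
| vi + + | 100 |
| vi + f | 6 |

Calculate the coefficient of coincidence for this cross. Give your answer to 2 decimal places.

0.73

The two most frequent reciprocal classes, vi e f and + + +, are the parental types, so the F1 was vi e f / + + +.
The two rarest classes, vi + f and + e +, are the double crossovers. Comparing them with the parentals, only the e allele has switched, so e is the middle locus and the order is vi – e – f.
vi–e: (174 + 12)/1000 = 0.1860; e–f: (76 + 12)/1000 = 0.0880.
Expected DCO frequency = 0.1860 × 0.0880 ≈ 0.01637; observed = 12/1000 ≈ 0.01200.
Coefficient of coincidence = 0.01200/0.01637 ≈ 0.73.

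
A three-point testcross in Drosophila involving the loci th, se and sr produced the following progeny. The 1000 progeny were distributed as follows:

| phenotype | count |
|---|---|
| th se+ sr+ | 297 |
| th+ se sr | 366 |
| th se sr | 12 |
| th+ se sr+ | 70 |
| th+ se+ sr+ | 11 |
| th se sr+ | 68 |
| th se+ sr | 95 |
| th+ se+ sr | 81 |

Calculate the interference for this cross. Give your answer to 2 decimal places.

0.29

The two most frequent reciprocal classes, th+ se sr and th se+ sr+, are the parental types, so the F1 was th+ se sr / th se+ sr+.
The two rarest classes, th se sr and th+ se+ sr+, are the double crossovers. Comparing them with the parentals, only the th allele has switched, so th is the middle locus and the order is sr – th – se.
sr–th: (165 + 23)/1000 = 0.1880; th–se: (149 + 23)/1000 = 0.1720.
Expected DCO frequency = 0.1880 × 0.1720 ≈ 0.03234; observed = 23/1000 ≈ 0.02300.
Coefficient of coincidence = 0.02300/0.03234 ≈ 0.71; interference = 1 − 0.71 = 0.29.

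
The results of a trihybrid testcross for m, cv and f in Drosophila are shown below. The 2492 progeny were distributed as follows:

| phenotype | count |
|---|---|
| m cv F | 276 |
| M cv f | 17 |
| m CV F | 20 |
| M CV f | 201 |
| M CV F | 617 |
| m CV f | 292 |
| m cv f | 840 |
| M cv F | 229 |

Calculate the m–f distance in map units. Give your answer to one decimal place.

The two most frequent reciprocal classes, m cv f and M CV F, are the parental types, so the F1 was m cv f / M CV F.
The two rarest classes, M cv f and m CV F, are the double crossovers. Comparing them with the parentals, only the m allele has switched, so m is the middle locus and the order is cv – m – f.
Crossovers in the m–f interval produce the single-crossover classes m cv F and M CV f (276 + 201 = 477) plus the double crossovers (37).
RF(m–f) = (477 + 37) / 2492 = 514/2492 = 0.2063 → 20.6 map units.

20.6 map units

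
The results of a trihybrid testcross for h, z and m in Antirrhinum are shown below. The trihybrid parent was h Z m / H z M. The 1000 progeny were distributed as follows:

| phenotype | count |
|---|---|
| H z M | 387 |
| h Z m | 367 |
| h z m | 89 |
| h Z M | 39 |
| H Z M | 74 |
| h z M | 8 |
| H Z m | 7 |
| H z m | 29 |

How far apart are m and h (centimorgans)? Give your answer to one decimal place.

The two rarest classes, H Z m and h z M, are the double crossovers. Comparing them with the parentals, only the h allele has switched, so h is the middle locus and the order is z – h – m.
Crossovers in the h–m interval produce the single-crossover classes h Z M and H z m (39 + 29 = 68) plus the double crossovers (15).
RF(h–m) = (68 + 15) / 1000 = 83/1000 = 0.0830 → 8.3 centimorgans.

8.3 centimorgans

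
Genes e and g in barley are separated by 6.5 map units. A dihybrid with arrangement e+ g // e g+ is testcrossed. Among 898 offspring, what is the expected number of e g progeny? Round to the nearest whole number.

29

A map distance of 6.5 map units corresponds to a recombination frequency of 0.065.
The F1 is e+ g / e g+, so e g is a recombinant gamete class with expected frequency r/2 = 0.065/2 = 0.0325.
Expected number = 0.0325 × 898 = 29.19 ≈ 29.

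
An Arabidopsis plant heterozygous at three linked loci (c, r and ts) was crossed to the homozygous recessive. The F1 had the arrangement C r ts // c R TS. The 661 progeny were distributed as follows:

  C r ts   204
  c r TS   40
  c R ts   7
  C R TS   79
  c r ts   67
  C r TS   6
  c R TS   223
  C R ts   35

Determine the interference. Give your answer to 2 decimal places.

0.39

The two rarest classes, C r TS and c R ts, are the double crossovers. Comparing them with the parentals, only the ts allele has switched, so ts is the middle locus and the order is r – ts – c.
r–ts: (75 + 13)/661 = 0.1331; ts–c: (146 + 13)/661 = 0.2405.
Expected DCO frequency = 0.1331 × 0.2405 ≈ 0.03201; observed = 13/661 ≈ 0.01967.
Coefficient of coincidence = 0.01967/0.03201 ≈ 0.61; interference = 1 − 0.61 = 0.39.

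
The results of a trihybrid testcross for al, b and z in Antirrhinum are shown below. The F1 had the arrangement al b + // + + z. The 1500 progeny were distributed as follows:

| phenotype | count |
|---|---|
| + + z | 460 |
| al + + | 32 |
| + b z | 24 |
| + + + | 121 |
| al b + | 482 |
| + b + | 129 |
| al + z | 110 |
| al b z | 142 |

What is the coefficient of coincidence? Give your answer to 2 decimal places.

0.89

The two rarest classes, al + + and + b z, are the double crossovers. Comparing them with the parentals, only the b allele has switched, so b is the middle locus and the order is z – b – al.
z–b: (263 + 56)/1500 = 0.2127; b–al: (239 + 56)/1500 = 0.1967.
Expected DCO frequency = 0.2127 × 0.1967 ≈ 0.04184; observed = 56/1500 ≈ 0.03733.
Coefficient of coincidence = 0.03733/0.04184 ≈ 0.89.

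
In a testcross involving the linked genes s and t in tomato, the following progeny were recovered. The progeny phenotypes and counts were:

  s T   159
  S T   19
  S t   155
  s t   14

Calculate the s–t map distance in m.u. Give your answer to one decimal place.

9.5 m.u.

The two most frequent classes, S t (155) and s T (159), are the parental types, so the F1 was S t / s T.
The recombinant classes are S T and s t: 19 + 14 = 33.
Recombination frequency = 33/347 = 0.0951 ≈ 9.5%, i.e. 9.5 m.u.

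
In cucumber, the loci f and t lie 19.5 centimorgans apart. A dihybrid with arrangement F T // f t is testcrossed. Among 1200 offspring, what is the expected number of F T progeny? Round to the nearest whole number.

483

A map distance of 19.5 centimorgans corresponds to a recombination frequency of 0.195.
The F1 is F T / f t, so F T is a parental gamete class with expected frequency (1 − r)/2 = 0.805/2 = 0.4025.
Expected number = 0.4025 × 1200 = 483.00 ≈ 483.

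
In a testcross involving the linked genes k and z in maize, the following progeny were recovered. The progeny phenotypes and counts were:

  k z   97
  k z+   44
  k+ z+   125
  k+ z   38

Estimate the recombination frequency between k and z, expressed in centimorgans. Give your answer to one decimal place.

27.0 centimorgans

The two most frequent classes, k+ z+ (125) and k z (97), are the parental types, so the F1 was k+ z+ / k z.
The recombinant classes are k+ z and k z+: 38 + 44 = 82.
Recombination frequency = 82/304 = 0.2697 ≈ 27.0%, i.e. 27.0 centimorgans.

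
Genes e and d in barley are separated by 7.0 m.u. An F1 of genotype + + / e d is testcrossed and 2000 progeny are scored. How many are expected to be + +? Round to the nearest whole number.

930

A map distance of 7.0 m.u. corresponds to a recombination frequency of 0.070.
The F1 is + + / e d, so + + is a parental gamete class with expected frequency (1 − r)/2 = 0.930/2 = 0.4650.
Expected number = 0.4650 × 2000 = 930.00 ≈ 930.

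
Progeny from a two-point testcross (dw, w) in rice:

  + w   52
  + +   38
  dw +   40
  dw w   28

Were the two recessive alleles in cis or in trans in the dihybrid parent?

The two most frequent classes are + w (52) and dw + (40); these are the parental (non-recombinant) types.
So the F1 carried + w on one chromosome and dw + on the other — the recessive alleles are on opposite chromosomes (trans / repulsion).

trans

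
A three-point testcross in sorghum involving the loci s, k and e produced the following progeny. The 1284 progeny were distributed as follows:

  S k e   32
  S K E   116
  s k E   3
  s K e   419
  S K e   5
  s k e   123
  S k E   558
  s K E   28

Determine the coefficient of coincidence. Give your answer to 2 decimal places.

The two most frequent reciprocal classes, s K e and S k E, are the parental types, so the F1 was s K e / S k E.
The two rarest classes, S K e and s k E, are the double crossovers. Comparing them with the parentals, only the s allele has switched, so s is the middle locus and the order is e – s – k.
e–s: (60 + 8)/1284 = 0.0530; s–k: (239 + 8)/1284 = 0.1924.
Expected DCO frequency = 0.0530 × 0.1924 ≈ 0.01020; observed = 8/1284 ≈ 0.00623.
Coefficient of coincidence = 0.00623/0.01020 ≈ 0.61.

0.61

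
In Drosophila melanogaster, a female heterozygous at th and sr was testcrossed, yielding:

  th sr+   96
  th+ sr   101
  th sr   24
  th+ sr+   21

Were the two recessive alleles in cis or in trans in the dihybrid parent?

trans

The two most frequent classes are th+ sr (101) and th sr+ (96); these are the parental (non-recombinant) types.
So the F1 carried th+ sr on one chromosome and th sr+ on the other — the recessive alleles are on opposite chromosomes (trans / repulsion).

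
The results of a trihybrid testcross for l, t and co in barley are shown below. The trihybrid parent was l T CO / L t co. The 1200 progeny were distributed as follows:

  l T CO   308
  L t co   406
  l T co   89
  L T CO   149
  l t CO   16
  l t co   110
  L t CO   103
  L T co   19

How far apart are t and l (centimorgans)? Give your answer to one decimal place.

24.5 centimorgans

The two rarest classes, l t CO and L T co, are the double crossovers. Comparing them with the parentals, only the t allele has switched, so t is the middle locus and the order is co – t – l.
Crossovers in the t–l interval produce the single-crossover classes L T CO and l t co (149 + 110 = 259) plus the double crossovers (35).
RF(t–l) = (259 + 35) / 1200 = 294/1200 = 0.2450 → 24.5 centimorgans.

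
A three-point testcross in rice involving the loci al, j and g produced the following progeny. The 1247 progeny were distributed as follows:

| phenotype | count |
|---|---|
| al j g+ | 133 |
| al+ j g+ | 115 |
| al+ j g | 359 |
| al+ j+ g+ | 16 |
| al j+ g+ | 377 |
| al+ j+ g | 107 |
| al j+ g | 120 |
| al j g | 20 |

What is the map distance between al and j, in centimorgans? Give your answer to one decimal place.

22.1 centimorgans

The two most frequent reciprocal classes, al+ j g and al j+ g+, are the parental types, so the F1 was al+ j g / al j+ g+.
The two rarest classes, al j g and al+ j+ g+, are the double crossovers. Comparing them with the parentals, only the al allele has switched, so al is the middle locus and the order is j – al – g.
Crossovers in the j–al interval produce the single-crossover classes al+ j+ g and al j g+ (107 + 133 = 240) plus the double crossovers (36).
RF(j–al) = (240 + 36) / 1247 = 276/1247 = 0.2213 → 22.1 centimorgans.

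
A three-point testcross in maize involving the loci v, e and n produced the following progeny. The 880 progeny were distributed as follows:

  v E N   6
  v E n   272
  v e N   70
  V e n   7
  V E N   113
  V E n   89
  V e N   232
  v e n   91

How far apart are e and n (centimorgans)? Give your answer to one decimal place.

The two most frequent reciprocal classes, V e N and v E n, are the parental types, so the F1 was V e N / v E n.
The two rarest classes, V e n and v E N, are the double crossovers. Comparing them with the parentals, only the n allele has switched, so n is the middle locus and the order is e – n – v.
Crossovers in the e–n interval produce the single-crossover classes V E N and v e n (113 + 91 = 204) plus the double crossovers (13).
RF(e–n) = (204 + 13) / 880 = 217/880 = 0.2466 → 24.7 centimorgans.

24.7 centimorgans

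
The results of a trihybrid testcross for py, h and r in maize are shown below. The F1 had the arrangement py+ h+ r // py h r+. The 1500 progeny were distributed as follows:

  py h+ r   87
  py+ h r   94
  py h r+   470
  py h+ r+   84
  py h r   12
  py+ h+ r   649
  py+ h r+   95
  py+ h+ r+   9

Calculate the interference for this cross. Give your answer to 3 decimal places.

The two rarest classes, py+ h+ r+ and py h r, are the double crossovers. Comparing them with the parentals, only the r allele has switched, so r is the middle locus and the order is py – r – h.
py–r: (182 + 21)/1500 = 0.1353; r–h: (178 + 21)/1500 = 0.1327.
Expected DCO frequency = 0.1353 × 0.1327 ≈ 0.01795; observed = 21/1500 ≈ 0.01400.
Coefficient of coincidence = 0.01400/0.01795 ≈ 0.780; interference = 1 − 0.780 = 0.220.

0.220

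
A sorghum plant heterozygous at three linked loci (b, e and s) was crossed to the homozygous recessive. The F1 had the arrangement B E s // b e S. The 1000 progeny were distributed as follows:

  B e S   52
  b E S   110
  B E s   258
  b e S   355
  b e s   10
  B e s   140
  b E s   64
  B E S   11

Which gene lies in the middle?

The two rarest classes, B E S and b e s, are the double crossovers. Comparing them with the parentals, only the s allele has switched, so s is the middle locus and the order is b – s – e.

s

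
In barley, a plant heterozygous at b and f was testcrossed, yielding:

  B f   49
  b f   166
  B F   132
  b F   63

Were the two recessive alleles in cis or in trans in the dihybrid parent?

The two most frequent classes are B F (132) and b f (166); these are the parental (non-recombinant) types.
So the F1 carried B F on one chromosome and b f on the other — the recessive alleles are on the same chromosome (cis / coupling).

cis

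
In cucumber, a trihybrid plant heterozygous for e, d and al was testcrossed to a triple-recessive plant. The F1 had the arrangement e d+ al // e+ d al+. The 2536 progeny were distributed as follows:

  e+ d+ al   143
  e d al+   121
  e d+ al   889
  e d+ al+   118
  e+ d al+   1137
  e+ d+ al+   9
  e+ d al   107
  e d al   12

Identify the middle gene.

d

The two rarest classes, e d al and e+ d+ al+, are the double crossovers. Comparing them with the parentals, only the d allele has switched, so d is the middle locus and the order is al – d – e.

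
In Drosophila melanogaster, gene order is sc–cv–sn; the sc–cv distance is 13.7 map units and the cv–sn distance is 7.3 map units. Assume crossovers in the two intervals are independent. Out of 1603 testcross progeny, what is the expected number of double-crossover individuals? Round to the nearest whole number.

Map distances give recombination frequencies of 0.137 and 0.073 for the two intervals.
With no interference, expected double-crossover frequency = 0.137 × 0.073 = 0.01000.
Expected number = 0.01000 × 1603 = 16.03 ≈ 16.

16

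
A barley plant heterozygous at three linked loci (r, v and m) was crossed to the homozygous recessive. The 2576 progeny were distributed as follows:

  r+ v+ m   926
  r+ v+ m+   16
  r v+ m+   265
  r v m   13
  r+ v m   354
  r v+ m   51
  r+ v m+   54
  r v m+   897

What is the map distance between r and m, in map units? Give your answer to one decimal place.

The two most frequent reciprocal classes, r+ v+ m and r v m+, are the parental types, so the F1 was r+ v+ m / r v m+.
The two rarest classes, r+ v+ m+ and r v m, are the double crossovers. Comparing them with the parentals, only the m allele has switched, so m is the middle locus and the order is v – m – r.
Crossovers in the m–r interval produce the single-crossover classes r v+ m and r+ v m+ (51 + 54 = 105) plus the double crossovers (29).
RF(m–r) = (105 + 29) / 2576 = 134/2576 = 0.0520 → 5.2 map units.

5.2 map units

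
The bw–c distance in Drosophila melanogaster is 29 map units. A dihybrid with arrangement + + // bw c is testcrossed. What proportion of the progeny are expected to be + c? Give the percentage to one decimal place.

A map distance of 29 map units corresponds to a recombination frequency of 0.290.
The F1 is + + / bw c, so + c is a recombinant gamete class with expected frequency r/2 = 0.290/2 = 0.1450.
That is 0.1450 = 14.5% of the progeny.

14.5%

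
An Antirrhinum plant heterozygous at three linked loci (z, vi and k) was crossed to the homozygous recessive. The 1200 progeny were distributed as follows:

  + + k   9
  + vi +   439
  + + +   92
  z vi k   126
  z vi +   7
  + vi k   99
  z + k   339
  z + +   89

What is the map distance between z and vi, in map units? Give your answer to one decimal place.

19.5 map units

The two most frequent reciprocal classes, z + k and + vi +, are the parental types, so the F1 was z + k / + vi +.
The two rarest classes, + + k and z vi +, are the double crossovers. Comparing them with the parentals, only the z allele has switched, so z is the middle locus and the order is k – z – vi.
Crossovers in the z–vi interval produce the single-crossover classes z vi k and + + + (126 + 92 = 218) plus the double crossovers (16).
RF(z–vi) = (218 + 16) / 1200 = 234/1200 = 0.1950 → 19.5 map units.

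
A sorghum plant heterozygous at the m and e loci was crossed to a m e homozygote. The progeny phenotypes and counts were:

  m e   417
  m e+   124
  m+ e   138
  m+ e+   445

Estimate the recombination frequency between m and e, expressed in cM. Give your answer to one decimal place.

The two most frequent classes, m+ e+ (445) and m e (417), are the parental types, so the F1 was m+ e+ / m e.
The recombinant classes are m+ e and m e+: 138 + 124 = 262.
Recombination frequency = 262/1124 = 0.2331 ≈ 23.3%, i.e. 23.3 cM.

23.3 cM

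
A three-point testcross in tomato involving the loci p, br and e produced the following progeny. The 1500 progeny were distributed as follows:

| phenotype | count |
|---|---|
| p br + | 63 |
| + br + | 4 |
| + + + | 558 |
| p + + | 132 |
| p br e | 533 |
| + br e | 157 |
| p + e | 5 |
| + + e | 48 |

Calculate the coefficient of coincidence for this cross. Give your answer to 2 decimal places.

The two most frequent reciprocal classes, p br e and + + +, are the parental types, so the F1 was p br e / + + +.
The two rarest classes, p + e and + br +, are the double crossovers. Comparing them with the parentals, only the br allele has switched, so br is the middle locus and the order is p – br – e.
p–br: (289 + 9)/1500 = 0.1987; br–e: (111 + 9)/1500 = 0.0800.
Expected DCO frequency = 0.1987 × 0.0800 ≈ 0.01590; observed = 9/1500 ≈ 0.00600.
Coefficient of coincidence = 0.00600/0.01590 ≈ 0.38.

0.38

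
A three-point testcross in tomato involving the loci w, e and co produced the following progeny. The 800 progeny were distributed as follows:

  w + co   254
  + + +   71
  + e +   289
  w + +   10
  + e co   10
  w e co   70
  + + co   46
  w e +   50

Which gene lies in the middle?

The two most frequent reciprocal classes, + e + and w + co, are the parental types, so the F1 was + e + / w + co.
The two rarest classes, + e co and w + +, are the double crossovers. Comparing them with the parentals, only the co allele has switched, so co is the middle locus and the order is w – co – e.

co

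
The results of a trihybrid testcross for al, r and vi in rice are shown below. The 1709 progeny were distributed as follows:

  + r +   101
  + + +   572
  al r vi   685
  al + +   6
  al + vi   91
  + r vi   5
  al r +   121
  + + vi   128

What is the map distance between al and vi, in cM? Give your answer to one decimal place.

The two most frequent reciprocal classes, al r vi and + + +, are the parental types, so the F1 was al r vi / + + +.
The two rarest classes, + r vi and al + +, are the double crossovers. Comparing them with the parentals, only the al allele has switched, so al is the middle locus and the order is r – al – vi.
Crossovers in the al–vi interval produce the single-crossover classes al r + and + + vi (121 + 128 = 249) plus the double crossovers (11).
RF(al–vi) = (249 + 11) / 1709 = 260/1709 = 0.1521 → 15.2 cM.

15.2 cM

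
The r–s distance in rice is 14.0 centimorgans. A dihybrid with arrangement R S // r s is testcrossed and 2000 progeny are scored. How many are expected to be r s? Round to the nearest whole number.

A map distance of 14.0 centimorgans corresponds to a recombination frequency of 0.140.
The F1 is R S / r s, so r s is a parental gamete class with expected frequency (1 − r)/2 = 0.860/2 = 0.4300.
Expected number = 0.4300 × 2000 = 860.00 ≈ 860.

860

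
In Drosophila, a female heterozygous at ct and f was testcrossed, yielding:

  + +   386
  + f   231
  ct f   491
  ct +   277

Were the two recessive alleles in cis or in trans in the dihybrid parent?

The two most frequent classes are + + (386) and ct f (491); these are the parental (non-recombinant) types.
So the F1 carried + + on one chromosome and ct f on the other — the recessive alleles are on the same chromosome (cis / coupling).

cis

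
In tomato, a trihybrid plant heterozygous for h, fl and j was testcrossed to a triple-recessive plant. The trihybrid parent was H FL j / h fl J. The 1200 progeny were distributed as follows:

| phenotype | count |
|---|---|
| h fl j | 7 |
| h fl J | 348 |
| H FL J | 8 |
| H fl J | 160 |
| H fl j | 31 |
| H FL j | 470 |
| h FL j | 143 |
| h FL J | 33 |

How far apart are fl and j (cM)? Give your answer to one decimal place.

The two rarest classes, H FL J and h fl j, are the double crossovers. Comparing them with the parentals, only the j allele has switched, so j is the middle locus and the order is fl – j – h.
Crossovers in the fl–j interval produce the single-crossover classes H fl j and h FL J (31 + 33 = 64) plus the double crossovers (15).
RF(fl–j) = (64 + 15) / 1200 = 79/1200 = 0.0658 → 6.6 cM.

6.6 cM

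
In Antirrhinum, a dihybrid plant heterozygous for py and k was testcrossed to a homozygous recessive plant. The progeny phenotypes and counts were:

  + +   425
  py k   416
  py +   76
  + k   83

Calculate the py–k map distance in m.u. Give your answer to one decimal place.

15.9 m.u.

The two most frequent classes, + + (425) and py k (416), are the parental types, so the F1 was + + / py k.
The recombinant classes are + k and py +: 83 + 76 = 159.
Recombination frequency = 159/1000 = 0.1590 ≈ 15.9%, i.e. 15.9 m.u.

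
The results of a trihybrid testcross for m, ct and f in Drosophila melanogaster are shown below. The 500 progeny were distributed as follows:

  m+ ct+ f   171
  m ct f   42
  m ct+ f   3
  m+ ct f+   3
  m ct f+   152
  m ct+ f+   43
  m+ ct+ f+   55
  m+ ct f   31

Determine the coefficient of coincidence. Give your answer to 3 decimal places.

0.364

The two most frequent reciprocal classes, m+ ct+ f and m ct f+, are the parental types, so the F1 was m+ ct+ f / m ct f+.
The two rarest classes, m ct+ f and m+ ct f+, are the double crossovers. Comparing them with the parentals, only the m allele has switched, so m is the middle locus and the order is f – m – ct.
f–m: (97 + 6)/500 = 0.2060; m–ct: (74 + 6)/500 = 0.1600.
Expected DCO frequency = 0.2060 × 0.1600 ≈ 0.03296; observed = 6/500 ≈ 0.01200.
Coefficient of coincidence = 0.01200/0.03296 ≈ 0.364.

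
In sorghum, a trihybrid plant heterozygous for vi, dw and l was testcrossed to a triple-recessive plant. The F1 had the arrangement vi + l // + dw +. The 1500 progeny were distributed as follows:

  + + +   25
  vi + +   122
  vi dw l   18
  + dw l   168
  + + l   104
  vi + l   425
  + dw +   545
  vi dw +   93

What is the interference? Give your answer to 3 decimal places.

The two rarest classes, vi dw l and + + +, are the double crossovers. Comparing them with the parentals, only the dw allele has switched, so dw is the middle locus and the order is vi – dw – l.
vi–dw: (197 + 43)/1500 = 0.1600; dw–l: (290 + 43)/1500 = 0.2220.
Expected DCO frequency = 0.1600 × 0.2220 ≈ 0.03552; observed = 43/1500 ≈ 0.02867.
Coefficient of coincidence = 0.02867/0.03552 ≈ 0.807; interference = 1 − 0.807 = 0.193.

0.193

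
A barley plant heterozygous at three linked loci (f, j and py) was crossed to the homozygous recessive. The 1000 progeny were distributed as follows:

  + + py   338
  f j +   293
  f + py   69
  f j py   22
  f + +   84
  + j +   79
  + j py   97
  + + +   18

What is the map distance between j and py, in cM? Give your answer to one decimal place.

The two most frequent reciprocal classes, + + py and f j +, are the parental types, so the F1 was + + py / f j +.
The two rarest classes, + + + and f j py, are the double crossovers. Comparing them with the parentals, only the py allele has switched, so py is the middle locus and the order is f – py – j.
Crossovers in the py–j interval produce the single-crossover classes + j py and f + + (97 + 84 = 181) plus the double crossovers (40).
RF(py–j) = (181 + 40) / 1000 = 221/1000 = 0.2210 → 22.1 cM.

22.1 cM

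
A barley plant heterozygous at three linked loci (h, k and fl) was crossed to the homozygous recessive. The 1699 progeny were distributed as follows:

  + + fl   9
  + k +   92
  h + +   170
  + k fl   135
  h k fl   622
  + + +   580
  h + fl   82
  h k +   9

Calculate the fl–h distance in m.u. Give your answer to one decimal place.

19.0 m.u.

The two most frequent reciprocal classes, h k fl and + + +, are the parental types, so the F1 was h k fl / + + +.
The two rarest classes, h k + and + + fl, are the double crossovers. Comparing them with the parentals, only the fl allele has switched, so fl is the middle locus and the order is k – fl – h.
Crossovers in the fl–h interval produce the single-crossover classes + k fl and h + + (135 + 170 = 305) plus the double crossovers (18).
RF(fl–h) = (305 + 18) / 1699 = 323/1699 = 0.1901 → 19.0 m.u.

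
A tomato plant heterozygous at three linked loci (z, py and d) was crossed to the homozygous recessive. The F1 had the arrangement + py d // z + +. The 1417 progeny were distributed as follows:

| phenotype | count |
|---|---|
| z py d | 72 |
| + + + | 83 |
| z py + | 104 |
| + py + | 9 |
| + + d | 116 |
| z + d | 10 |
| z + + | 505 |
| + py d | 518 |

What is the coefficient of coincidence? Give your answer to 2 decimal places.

The two rarest classes, + py + and z + d, are the double crossovers. Comparing them with the parentals, only the d allele has switched, so d is the middle locus and the order is z – d – py.
z–d: (155 + 19)/1417 = 0.1228; d–py: (220 + 19)/1417 = 0.1687.
Expected DCO frequency = 0.1228 × 0.1687 ≈ 0.02072; observed = 19/1417 ≈ 0.01341.
Coefficient of coincidence = 0.01341/0.02072 ≈ 0.65.

0.65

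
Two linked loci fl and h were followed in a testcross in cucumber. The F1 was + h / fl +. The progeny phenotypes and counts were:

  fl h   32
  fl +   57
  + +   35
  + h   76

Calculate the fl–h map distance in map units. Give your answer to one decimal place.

33.5 map units

The recombinant classes are + + and fl h: 35 + 32 = 67.
Recombination frequency = 67/200 = 0.3350 ≈ 33.5%, i.e. 33.5 map units.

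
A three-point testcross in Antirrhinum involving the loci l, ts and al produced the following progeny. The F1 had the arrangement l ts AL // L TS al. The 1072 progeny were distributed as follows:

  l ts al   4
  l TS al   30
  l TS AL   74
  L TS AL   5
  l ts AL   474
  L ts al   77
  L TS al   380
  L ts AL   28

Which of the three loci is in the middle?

al

The two rarest classes, l ts al and L TS AL, are the double crossovers. Comparing them with the parentals, only the al allele has switched, so al is the middle locus and the order is ts – al – l.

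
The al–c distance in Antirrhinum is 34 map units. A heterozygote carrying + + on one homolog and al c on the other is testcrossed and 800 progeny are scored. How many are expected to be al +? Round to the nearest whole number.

A map distance of 34 map units corresponds to a recombination frequency of 0.340.
The F1 is + + / al c, so al + is a recombinant gamete class with expected frequency r/2 = 0.340/2 = 0.1700.
Expected number = 0.1700 × 800 = 136.00 ≈ 136.

136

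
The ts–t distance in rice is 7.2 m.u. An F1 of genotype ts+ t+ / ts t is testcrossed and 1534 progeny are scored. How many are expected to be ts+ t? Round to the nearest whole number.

A map distance of 7.2 m.u. corresponds to a recombination frequency of 0.072.
The F1 is ts+ t+ / ts t, so ts+ t is a recombinant gamete class with expected frequency r/2 = 0.072/2 = 0.0360.
Expected number = 0.0360 × 1534 = 55.22 ≈ 55.

55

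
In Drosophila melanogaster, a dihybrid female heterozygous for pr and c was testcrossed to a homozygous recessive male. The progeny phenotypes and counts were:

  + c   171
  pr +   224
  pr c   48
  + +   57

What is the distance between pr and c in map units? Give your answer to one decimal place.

21.0 map units

The two most frequent classes, + c (171) and pr + (224), are the parental types, so the F1 was + c / pr +.
The recombinant classes are + + and pr c: 57 + 48 = 105.
Recombination frequency = 105/500 = 0.2100 ≈ 21.0%, i.e. 21.0 map units.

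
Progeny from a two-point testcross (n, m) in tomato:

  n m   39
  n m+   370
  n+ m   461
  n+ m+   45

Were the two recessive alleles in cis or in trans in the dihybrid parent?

trans

The two most frequent classes are n+ m (461) and n m+ (370); these are the parental (non-recombinant) types.
So the F1 carried n+ m on one chromosome and n m+ on the other — the recessive alleles are on opposite chromosomes (trans / repulsion).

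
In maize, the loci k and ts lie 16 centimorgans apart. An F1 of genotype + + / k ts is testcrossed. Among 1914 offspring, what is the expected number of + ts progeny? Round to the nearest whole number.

A map distance of 16 centimorgans corresponds to a recombination frequency of 0.160.
The F1 is + + / k ts, so + ts is a recombinant gamete class with expected frequency r/2 = 0.160/2 = 0.0800.
Expected number = 0.0800 × 1914 = 153.12 ≈ 153.

153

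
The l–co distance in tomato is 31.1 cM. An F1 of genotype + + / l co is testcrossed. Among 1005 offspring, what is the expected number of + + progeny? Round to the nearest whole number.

A map distance of 31.1 cM corresponds to a recombination frequency of 0.311.
The F1 is + + / l co, so + + is a parental gamete class with expected frequency (1 − r)/2 = 0.689/2 = 0.3445.
Expected number = 0.3445 × 1005 = 346.22 ≈ 346.

346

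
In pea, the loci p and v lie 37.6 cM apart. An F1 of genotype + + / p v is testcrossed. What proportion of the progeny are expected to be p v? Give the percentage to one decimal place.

31.2%

A map distance of 37.6 cM corresponds to a recombination frequency of 0.376.
The F1 is + + / p v, so p v is a parental gamete class with expected frequency (1 − r)/2 = 0.624/2 = 0.3120.
That is 0.3120 = 31.2% of the progeny.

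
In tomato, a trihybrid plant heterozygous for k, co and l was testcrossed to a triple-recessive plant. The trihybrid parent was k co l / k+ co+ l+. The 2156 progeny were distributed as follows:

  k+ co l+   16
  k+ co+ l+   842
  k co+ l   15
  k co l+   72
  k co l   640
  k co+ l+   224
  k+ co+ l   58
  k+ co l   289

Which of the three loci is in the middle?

The two rarest classes, k co+ l and k+ co l+, are the double crossovers. Comparing them with the parentals, only the co allele has switched, so co is the middle locus and the order is k – co – l.

co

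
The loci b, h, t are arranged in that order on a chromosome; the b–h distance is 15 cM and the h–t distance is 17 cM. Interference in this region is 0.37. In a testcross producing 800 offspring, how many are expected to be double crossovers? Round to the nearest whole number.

Map distances give recombination frequencies of 0.150 and 0.170 for the two intervals.
With interference 0.37 (so coincidence = 0.63), expected double-crossover frequency = 0.150 × 0.170 × 0.63 = 0.01607.
Expected number = 0.01607 × 800 = 12.85 ≈ 13.

13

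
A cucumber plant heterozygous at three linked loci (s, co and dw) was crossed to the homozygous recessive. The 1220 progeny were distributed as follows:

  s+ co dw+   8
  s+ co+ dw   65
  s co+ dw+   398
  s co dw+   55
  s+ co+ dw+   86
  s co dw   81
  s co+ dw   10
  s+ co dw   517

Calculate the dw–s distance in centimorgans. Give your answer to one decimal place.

The two most frequent reciprocal classes, s co+ dw+ and s+ co dw, are the parental types, so the F1 was s co+ dw+ / s+ co dw.
The two rarest classes, s co+ dw and s+ co dw+, are the double crossovers. Comparing them with the parentals, only the dw allele has switched, so dw is the middle locus and the order is co – dw – s.
Crossovers in the dw–s interval produce the single-crossover classes s+ co+ dw+ and s co dw (86 + 81 = 167) plus the double crossovers (18).
RF(dw–s) = (167 + 18) / 1220 = 185/1220 = 0.1516 → 15.2 centimorgans.

15.2 centimorgans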